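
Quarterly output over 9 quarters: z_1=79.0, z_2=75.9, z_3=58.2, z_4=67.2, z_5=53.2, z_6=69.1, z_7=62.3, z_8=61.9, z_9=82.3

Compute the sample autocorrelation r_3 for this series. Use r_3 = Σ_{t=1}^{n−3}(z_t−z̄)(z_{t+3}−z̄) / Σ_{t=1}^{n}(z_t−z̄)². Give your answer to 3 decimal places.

Mean z̄ = (79.0 + 75.9 + 58.2 + 67.2 + 53.2 + 69.1 + 62.3 + 61.9 + 82.3)/9 = 67.6778
Σ(z_t−z̄)(z_{t+3}−z̄) = (-5.4095) + (-119.0395) + (-13.4795) + (2.5694) + (83.6494) + (20.7960) = -30.9137
Denominator Σ(z_t−z̄)² = 773.5956
r_3 = -30.9137 / 773.5956 = -0.040

-0.040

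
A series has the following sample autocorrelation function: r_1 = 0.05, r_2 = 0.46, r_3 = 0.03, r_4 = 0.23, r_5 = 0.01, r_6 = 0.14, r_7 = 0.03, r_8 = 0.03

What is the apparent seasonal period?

2

The largest autocorrelation is r_2 = 0.46, with a weaker echo at lag 4 (0.23); the remaining lags stay at or below 0.14.
The dominant spike at lag 2 indicates a seasonal period of 2.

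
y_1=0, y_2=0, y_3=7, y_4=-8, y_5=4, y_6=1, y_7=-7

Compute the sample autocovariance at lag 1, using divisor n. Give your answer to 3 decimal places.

Mean ȳ = (0 + 0 + 7 − 8 + 4 + 1 − 7)/7 = -0.4286
Σ_{t=1}^{6}(y_t−ȳ)(y_{t+1}−ȳ) = -89.4694
γ_1 = -89.4694 / 7 = -12.781

-12.781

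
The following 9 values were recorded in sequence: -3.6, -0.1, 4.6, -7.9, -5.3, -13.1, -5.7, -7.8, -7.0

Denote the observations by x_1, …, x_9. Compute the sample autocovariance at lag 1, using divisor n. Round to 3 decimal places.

Mean x̄ = (-3.6 − 0.1 + 4.6 − 7.9 − 5.3 − 13.1 − 5.7 − 7.8 − 7.0)/9 = -5.1000
Σ_{t=1}^{8}(x_t−x̄)(x_{t+1}−x̄) = 42.5500
γ_1 = 42.5500 / 9 = 4.728

4.728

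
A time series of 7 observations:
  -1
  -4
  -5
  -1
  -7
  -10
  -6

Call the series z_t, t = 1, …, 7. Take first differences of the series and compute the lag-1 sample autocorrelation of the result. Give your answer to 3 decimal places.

-0.298

First differences Δz: -3, -1, 4, -6, -3, 4
Mean of differences = -0.8333
Numerator Σ(Δz_t−Δz̄)(Δz_{t+1}−Δz̄) = -24.6944
Denominator Σ(Δz_t−Δz̄)² = 82.8333
r_1(Δz) = -24.6944 / 82.8333 = -0.298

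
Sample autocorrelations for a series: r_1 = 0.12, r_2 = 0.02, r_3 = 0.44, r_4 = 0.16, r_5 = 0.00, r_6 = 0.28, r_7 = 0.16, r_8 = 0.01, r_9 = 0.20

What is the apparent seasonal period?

The largest autocorrelation is r_3 = 0.44, with weaker echoes at lags 6 (0.28) and 9 (0.20); the remaining lags stay at or below 0.16.
The dominant spike at lag 3 indicates a seasonal period of 3.

3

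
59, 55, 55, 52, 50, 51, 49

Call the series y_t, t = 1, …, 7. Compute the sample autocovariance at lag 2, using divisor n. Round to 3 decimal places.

Mean ȳ = (59 + 55 + 55 + 52 + 50 + 51 + 49)/7 = 53.0000
Deviations: 6.0000, 2.0000, 2.0000, -1.0000, -3.0000, -2.0000, -4.0000
Σ_{t=1}^{5}(y_t−ȳ)(y_{t+2}−ȳ) = 18.0000
γ_2 = 18.0000 / 7 = 2.571

2.571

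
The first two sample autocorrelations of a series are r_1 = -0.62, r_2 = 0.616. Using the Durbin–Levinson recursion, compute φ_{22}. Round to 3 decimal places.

0.376

φ_{22} = (r_2 − r_1²) / (1 − r_1²)
r_1² = (-0.62)² = 0.3844
Numerator = 0.616 − 0.3844 = 0.2316; denominator = 1 − 0.3844 = 0.6156
φ_{22} = 0.2316 / 0.6156 = 0.376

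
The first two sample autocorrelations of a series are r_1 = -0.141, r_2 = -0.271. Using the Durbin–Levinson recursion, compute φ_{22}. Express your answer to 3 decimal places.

φ_{22} = (r_2 − r_1²) / (1 − r_1²)
r_1² = (-0.141)² = 0.019881
Numerator = -0.271 − 0.0199 = -0.2909; denominator = 1 − 0.0199 = 0.9801
φ_{22} = -0.2909 / 0.9801 = -0.297

-0.297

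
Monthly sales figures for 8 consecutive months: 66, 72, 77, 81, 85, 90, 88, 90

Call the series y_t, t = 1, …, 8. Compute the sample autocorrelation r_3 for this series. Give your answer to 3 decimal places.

Mean ȳ = (66 + 72 + 77 + 81 + 85 + 90 + 88 + 90)/8 = 81.1250
Deviations from mean: -15.1250, -9.1250, -4.1250, -0.1250, 3.8750, 8.8750, 6.8750, 8.8750
Σ(y_t−ȳ)(y_{t+3}−ȳ) = (1.8906) + (-35.3594) + (-36.6094) + (-0.8594) + (34.3906) = -36.5469
Denominator Σ(y_t−ȳ)² = 548.8750
r_3 = -36.5469 / 548.8750 = -0.067

-0.067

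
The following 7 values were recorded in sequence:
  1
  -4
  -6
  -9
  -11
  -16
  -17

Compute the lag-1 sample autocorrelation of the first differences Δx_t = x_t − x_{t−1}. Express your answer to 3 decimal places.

-0.571

First differences Δx: -5, -2, -3, -2, -5, -1
Mean of differences = -3.0000
Numerator Σ(Δx_t−Δx̄)(Δx_{t+1}−Δx̄) = -8.0000
Denominator Σ(Δx_t−Δx̄)² = 14.0000
r_1(Δx) = -8.0000 / 14.0000 = -0.571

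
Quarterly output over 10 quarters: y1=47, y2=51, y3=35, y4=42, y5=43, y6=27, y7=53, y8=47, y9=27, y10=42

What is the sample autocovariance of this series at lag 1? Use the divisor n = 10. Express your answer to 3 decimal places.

Mean ȳ = (47 + 51 + 35 + 42 + 43 + 27 + 53 + 47 + 27 + 42)/10 = 41.4000
Σ_{t=1}^{9}(y_t−ȳ)(y_{t+1}−ȳ) = -224.9600
γ_1 = -224.9600 / 10 = -22.496

-22.496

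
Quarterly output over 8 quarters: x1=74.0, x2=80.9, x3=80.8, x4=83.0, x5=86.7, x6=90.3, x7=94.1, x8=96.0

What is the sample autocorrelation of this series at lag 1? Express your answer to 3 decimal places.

Mean x̄ = (74.0 + 80.9 + 80.8 + 83.0 + 86.7 + 90.3 + 94.1 + 96.0)/8 = 85.7250
Σ(x_t−x̄)(x_{t+1}−x̄) = (56.5731) + (23.7631) + (13.4206) + (-2.6569) + (4.4606) + (38.3156) + (86.0531) = 219.9294
Denominator Σ(x_t−x̄)² = 390.0350
r_1 = 219.9294 / 390.0350 = 0.564

0.564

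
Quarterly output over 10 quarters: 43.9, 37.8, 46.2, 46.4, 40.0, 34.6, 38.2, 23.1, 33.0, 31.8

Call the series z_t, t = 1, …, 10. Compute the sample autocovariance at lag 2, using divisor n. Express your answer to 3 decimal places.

17.673

Mean z̄ = (43.9 + 37.8 + 46.2 + 46.4 + 40.0 + 34.6 + 38.2 + 23.1 + 33.0 + 31.8)/10 = 37.5000
Σ_{t=1}^{8}(z_t−z̄)(z_{t+2}−z̄) = 176.7300
γ_2 = 176.7300 / 10 = 17.673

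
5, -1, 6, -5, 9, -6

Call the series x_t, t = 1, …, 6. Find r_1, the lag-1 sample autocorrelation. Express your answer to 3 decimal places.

-0.795

Mean x̄ = (5 − 1 + 6 − 5 + 9 − 6)/6 = 1.3333
Numerator Σ_{t=1}^{5}(x_t−x̄)(x_{t+1}−x̄) = -153.7778
Denominator Σ(x_t−x̄)² = 193.3333
r_1 = -153.7778 / 193.3333 = -0.795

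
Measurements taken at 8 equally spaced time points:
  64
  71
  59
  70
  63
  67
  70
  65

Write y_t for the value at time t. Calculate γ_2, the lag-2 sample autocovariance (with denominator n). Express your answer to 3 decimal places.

5.824

Mean ȳ = (64 + 71 + 59 + 70 + 63 + 67 + 70 + 65)/8 = 66.1250
Σ_{t=1}^{6}(y_t−ȳ)(y_{t+2}−ȳ) = 46.5938
γ_2 = 46.5938 / 8 = 5.824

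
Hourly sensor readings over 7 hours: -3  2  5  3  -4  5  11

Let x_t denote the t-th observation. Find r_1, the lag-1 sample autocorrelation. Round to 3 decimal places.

Mean x̄ = (-3 + 2 + 5 + 3 − 4 + 5 + 11)/7 = 2.7143
Deviations from mean: -5.7143, -0.7143, 2.2857, 0.2857, -6.7143, 2.2857, 8.2857
Σ(x_t−x̄)(x_{t+1}−x̄) = (4.0816) + (-1.6327) + (0.6531) + (-1.9184) + (-15.3469) + (18.9388) = 4.7755
Denominator Σ(x_t−x̄)² = 157.4286
r_1 = 4.7755 / 157.4286 = 0.030

0.030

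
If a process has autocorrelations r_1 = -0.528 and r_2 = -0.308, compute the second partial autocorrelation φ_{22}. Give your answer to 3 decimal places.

φ_{22} = (r_2 − r_1²) / (1 − r_1²)
r_1² = (-0.528)² = 0.278784
Numerator = -0.308 − 0.2788 = -0.5868; denominator = 1 − 0.2788 = 0.7212
φ_{22} = -0.5868 / 0.7212 = -0.814

-0.814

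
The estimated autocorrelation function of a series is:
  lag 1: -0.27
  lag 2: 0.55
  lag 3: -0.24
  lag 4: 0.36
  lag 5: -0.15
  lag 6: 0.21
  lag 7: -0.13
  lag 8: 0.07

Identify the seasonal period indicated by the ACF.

The largest autocorrelation is r_2 = 0.55, with weaker echoes at lags 4 (0.36) and 6 (0.21); the remaining lags stay at or below 0.07.
The dominant spike at lag 2 indicates a seasonal period of 2.

2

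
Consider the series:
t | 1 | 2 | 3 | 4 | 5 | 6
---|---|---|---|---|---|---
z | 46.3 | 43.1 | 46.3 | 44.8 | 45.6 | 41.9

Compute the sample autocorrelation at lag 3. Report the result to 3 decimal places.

Mean z̄ = (46.3 + 43.1 + 46.3 + 44.8 + 45.6 + 41.9)/6 = 44.6667
Numerator Σ_{t=1}^{3}(z_t−z̄)(z_{t+3}−z̄) = -5.7633
Denominator Σ(z_t−z̄)² = 16.3333
r_3 = -5.7633 / 16.3333 = -0.353

-0.353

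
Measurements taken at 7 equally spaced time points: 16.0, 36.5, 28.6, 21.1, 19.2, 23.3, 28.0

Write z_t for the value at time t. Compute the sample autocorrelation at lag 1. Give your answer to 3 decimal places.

Mean z̄ = (16.0 + 36.5 + 28.6 + 21.1 + 19.2 + 23.3 + 28.0)/7 = 24.6714
Numerator Σ_{t=1}^{6}(z_t−z̄)(z_{t+1}−z̄) = -47.6522
Denominator Σ(z_t−z̄)² = 286.1943
r_1 = -47.6522 / 286.1943 = -0.167

-0.167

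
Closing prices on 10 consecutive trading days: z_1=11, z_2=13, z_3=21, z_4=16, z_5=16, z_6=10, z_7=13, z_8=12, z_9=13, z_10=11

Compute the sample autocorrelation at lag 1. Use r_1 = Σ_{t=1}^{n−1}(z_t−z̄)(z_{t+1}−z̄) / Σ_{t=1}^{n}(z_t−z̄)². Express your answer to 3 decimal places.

0.183

Mean z̄ = (11 + 13 + 21 + 16 + 16 + 10 + 13 + 12 + 13 + 11)/10 = 13.6000
Numerator Σ_{t=1}^{9}(z_t−z̄)(z_{t+1}−z̄) = 17.6400
Denominator Σ(z_t−z̄)² = 96.4000
r_1 = 17.6400 / 96.4000 = 0.183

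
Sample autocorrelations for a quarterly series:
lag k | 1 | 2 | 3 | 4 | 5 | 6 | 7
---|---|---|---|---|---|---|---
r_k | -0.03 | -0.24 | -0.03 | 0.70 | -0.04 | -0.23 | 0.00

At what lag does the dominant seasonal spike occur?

4

The largest autocorrelation is r_4 = 0.70; the remaining lags stay at or below 0.00.
The dominant spike at lag 4 indicates a seasonal period of 4.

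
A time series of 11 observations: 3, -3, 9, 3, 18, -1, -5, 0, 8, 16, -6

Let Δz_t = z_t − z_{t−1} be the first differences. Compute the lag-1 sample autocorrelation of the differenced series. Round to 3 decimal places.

First differences Δz: -6, 12, -6, 15, -19, -4, 5, 8, 8, -22
Mean of differences = -0.9000
Numerator Σ(Δz_t−Δz̄)(Δz_{t+1}−Δz̄) = -518.7100
Denominator Σ(Δz_t−Δz̄)² = 1446.9000
r_1(Δz) = -518.7100 / 1446.9000 = -0.358

-0.358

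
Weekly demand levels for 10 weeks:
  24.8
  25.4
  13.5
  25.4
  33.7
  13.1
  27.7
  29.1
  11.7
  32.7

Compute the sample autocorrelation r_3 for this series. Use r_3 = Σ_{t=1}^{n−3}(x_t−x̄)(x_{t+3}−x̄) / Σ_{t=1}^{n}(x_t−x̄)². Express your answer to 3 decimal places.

0.591

Mean x̄ = (24.8 + 25.4 + 13.5 + 25.4 + 33.7 + 13.1 + 27.7 + 29.1 + 11.7 + 32.7)/10 = 23.7100
Numerator Σ_{t=1}^{7}(x_t−x̄)(x_{t+3}−x̄) = 350.9387
Denominator Σ(x_t−x̄)² = 593.5490
r_3 = 350.9387 / 593.5490 = 0.591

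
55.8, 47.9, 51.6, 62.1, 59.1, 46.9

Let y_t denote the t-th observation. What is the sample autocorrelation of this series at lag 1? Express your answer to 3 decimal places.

-0.054

Mean ȳ = (55.8 + 47.9 + 51.6 + 62.1 + 59.1 + 46.9)/6 = 53.9000
Deviations from mean: 1.9000, -6.0000, -2.3000, 8.2000, 5.2000, -7.0000
Σ(y_t−ȳ)(y_{t+1}−ȳ) = (-11.4000) + (13.8000) + (-18.8600) + (42.6400) + (-36.4000) = -10.2200
Denominator Σ(y_t−ȳ)² = 188.1800
r_1 = -10.2200 / 188.1800 = -0.054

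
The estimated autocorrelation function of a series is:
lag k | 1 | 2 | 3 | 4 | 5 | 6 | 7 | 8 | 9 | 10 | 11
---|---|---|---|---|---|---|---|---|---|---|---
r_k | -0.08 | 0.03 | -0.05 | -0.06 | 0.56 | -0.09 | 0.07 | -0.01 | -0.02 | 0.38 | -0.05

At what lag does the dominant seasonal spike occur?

The largest autocorrelation is r_5 = 0.56, with a weaker echo at lag 10 (0.38); the remaining lags stay at or below 0.07.
The dominant spike at lag 5 indicates a seasonal period of 5.

5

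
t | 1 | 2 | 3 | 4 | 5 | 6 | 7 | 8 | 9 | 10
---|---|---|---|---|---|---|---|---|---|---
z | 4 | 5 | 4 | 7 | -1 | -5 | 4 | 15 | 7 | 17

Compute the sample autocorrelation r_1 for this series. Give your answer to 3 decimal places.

0.239

Mean z̄ = (4 + 5 + 4 + 7 − 1 − 5 + 4 + 15 + 7 + 17)/10 = 5.7000
Numerator Σ_{t=1}^{9}(z_t−z̄)(z_{t+1}−z̄) = 92.3100
Denominator Σ(z_t−z̄)² = 386.1000
r_1 = 92.3100 / 386.1000 = 0.239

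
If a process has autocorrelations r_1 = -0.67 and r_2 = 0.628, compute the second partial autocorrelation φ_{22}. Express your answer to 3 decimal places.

0.325

φ_{22} = (r_2 − r_1²) / (1 − r_1²)
r_1² = (-0.67)² = 0.4489
Numerator = 0.628 − 0.4489 = 0.1791; denominator = 1 − 0.4489 = 0.5511
φ_{22} = 0.1791 / 0.5511 = 0.325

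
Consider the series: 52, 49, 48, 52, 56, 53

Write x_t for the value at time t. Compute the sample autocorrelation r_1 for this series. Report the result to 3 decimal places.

Mean x̄ = (52 + 49 + 48 + 52 + 56 + 53)/6 = 51.6667
Deviations from mean: 0.3333, -2.6667, -3.6667, 0.3333, 4.3333, 1.3333
Numerator Σ_{t=1}^{5}(x_t−x̄)(x_{t+1}−x̄) = 14.8889
Denominator Σ(x_t−x̄)² = 41.3333
r_1 = 14.8889 / 41.3333 = 0.360

0.360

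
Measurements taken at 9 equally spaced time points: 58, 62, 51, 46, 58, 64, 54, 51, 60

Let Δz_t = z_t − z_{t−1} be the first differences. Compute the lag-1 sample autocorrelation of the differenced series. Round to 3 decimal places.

-0.059

First differences Δz: 4, -11, -5, 12, 6, -10, -3, 9
Mean of differences = 0.2500
Numerator Σ(Δz_t−Δz̄)(Δz_{t+1}−Δz̄) = -31.3125
Denominator Σ(Δz_t−Δz̄)² = 531.5000
r_1(Δz) = -31.3125 / 531.5000 = -0.059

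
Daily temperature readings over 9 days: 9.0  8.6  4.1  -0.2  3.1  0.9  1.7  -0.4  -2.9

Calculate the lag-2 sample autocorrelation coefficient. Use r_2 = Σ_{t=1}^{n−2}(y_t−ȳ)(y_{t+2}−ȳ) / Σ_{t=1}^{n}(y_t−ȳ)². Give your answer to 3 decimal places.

0.062

Mean ȳ = (9.0 + 8.6 + 4.1 − 0.2 + 3.1 + 0.9 + 1.7 − 0.4 − 2.9)/9 = 2.6556
Σ(y_t−ȳ)(y_{t+2}−ȳ) = (9.1642) + (-16.9747) + (0.6420) + (5.0131) + (-0.4247) + (5.3642) + (5.3086) = 8.0927
Denominator Σ(y_t−ȳ)² = 130.2222
r_2 = 8.0927 / 130.2222 = 0.062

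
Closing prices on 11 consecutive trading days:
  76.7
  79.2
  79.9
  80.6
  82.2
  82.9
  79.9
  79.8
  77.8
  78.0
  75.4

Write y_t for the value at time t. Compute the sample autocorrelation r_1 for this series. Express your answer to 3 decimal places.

Mean ȳ = (76.7 + 79.2 + 79.9 + 80.6 + 82.2 + 82.9 + 79.9 + 79.8 + 77.8 + 78.0 + 75.4)/11 = 79.3091
Numerator Σ_{t=1}^{10}(y_t−ȳ)(y_{t+1}−ȳ) = 23.8599
Denominator Σ(y_t−ȳ)² = 49.9491
r_1 = 23.8599 / 49.9491 = 0.478

0.478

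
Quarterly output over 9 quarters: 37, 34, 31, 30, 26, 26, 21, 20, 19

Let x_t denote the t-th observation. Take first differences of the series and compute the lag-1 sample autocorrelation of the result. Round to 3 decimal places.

First differences Δx: -3, -3, -1, -4, 0, -5, -1, -1
Mean of differences = -2.2500
Numerator Σ(Δx_t−Δx̄)(Δx_{t+1}−Δx̄) = -14.5625
Denominator Σ(Δx_t−Δx̄)² = 21.5000
r_1(Δx) = -14.5625 / 21.5000 = -0.677

-0.677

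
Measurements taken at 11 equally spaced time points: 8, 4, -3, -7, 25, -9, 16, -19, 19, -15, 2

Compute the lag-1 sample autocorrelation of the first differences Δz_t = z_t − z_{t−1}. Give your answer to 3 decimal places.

First differences Δz: -4, -7, -4, 32, -34, 25, -35, 38, -34, 17
Mean of differences = -0.6000
Numerator Σ(Δz_t−Δz̄)(Δz_{t+1}−Δz̄) = -6096.7600
Denominator Σ(Δz_t−Δz̄)² = 6996.4000
r_1(Δz) = -6096.7600 / 6996.4000 = -0.871

-0.871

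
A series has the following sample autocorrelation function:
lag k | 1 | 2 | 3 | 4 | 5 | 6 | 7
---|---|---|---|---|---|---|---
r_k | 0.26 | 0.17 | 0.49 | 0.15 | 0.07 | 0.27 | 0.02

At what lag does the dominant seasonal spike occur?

3

The largest autocorrelation is r_3 = 0.49, with a weaker echo at lag 6 (0.27); the remaining lags stay at or below 0.26. The elevated value at lag 1 (0.26), dropping to 0.17 at lag 2, reflects decaying short-term dependence rather than seasonality.
The dominant spike at lag 3 indicates a seasonal period of 3.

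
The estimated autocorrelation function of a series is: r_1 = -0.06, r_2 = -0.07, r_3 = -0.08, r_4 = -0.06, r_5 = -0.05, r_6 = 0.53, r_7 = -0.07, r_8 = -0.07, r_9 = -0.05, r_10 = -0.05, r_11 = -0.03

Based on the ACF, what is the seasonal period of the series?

6

The largest autocorrelation is r_6 = 0.53; the remaining lags stay at or below -0.03.
The dominant spike at lag 6 indicates a seasonal period of 6.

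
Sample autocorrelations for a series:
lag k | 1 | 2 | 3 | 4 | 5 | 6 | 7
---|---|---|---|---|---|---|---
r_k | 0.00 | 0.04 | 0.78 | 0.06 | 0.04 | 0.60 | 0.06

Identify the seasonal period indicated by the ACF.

The largest autocorrelation is r_3 = 0.78, with a weaker echo at lag 6 (0.60); the remaining lags stay at or below 0.06.
The dominant spike at lag 3 indicates a seasonal period of 3.

3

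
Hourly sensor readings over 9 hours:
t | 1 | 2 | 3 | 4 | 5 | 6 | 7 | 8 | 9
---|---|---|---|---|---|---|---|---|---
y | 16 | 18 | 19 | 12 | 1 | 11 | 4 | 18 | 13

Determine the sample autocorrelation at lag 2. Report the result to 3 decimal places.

0.094

Mean ȳ = (16 + 18 + 19 + 12 + 1 + 11 + 4 + 18 + 13)/9 = 12.4444
Numerator Σ_{t=1}^{7}(y_t−ȳ)(y_{t+2}−ȳ) = 30.3827
Denominator Σ(y_t−ȳ)² = 322.2222
r_2 = 30.3827 / 322.2222 = 0.094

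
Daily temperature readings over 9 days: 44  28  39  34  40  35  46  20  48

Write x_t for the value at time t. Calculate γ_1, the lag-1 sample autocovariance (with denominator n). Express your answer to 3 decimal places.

Mean x̄ = (44 + 28 + 39 + 34 + 40 + 35 + 46 + 20 + 48)/9 = 37.1111
Σ_{t=1}^{8}(x_t−x̄)(x_{t+1}−x̄) = -458.1235
γ_1 = -458.1235 / 9 = -50.903

-50.903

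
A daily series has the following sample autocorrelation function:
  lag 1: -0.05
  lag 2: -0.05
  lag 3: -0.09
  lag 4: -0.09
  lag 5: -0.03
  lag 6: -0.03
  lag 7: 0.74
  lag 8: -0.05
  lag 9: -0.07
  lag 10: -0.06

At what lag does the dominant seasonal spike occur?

The largest autocorrelation is r_7 = 0.74; the remaining lags stay at or below -0.03.
The dominant spike at lag 7 indicates a seasonal period of 7.

7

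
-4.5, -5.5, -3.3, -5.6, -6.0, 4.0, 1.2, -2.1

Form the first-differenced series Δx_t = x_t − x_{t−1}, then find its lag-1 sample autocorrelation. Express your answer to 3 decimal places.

-0.244

First differences Δx: -1.0, 2.2, -2.3, -0.4, 10.0, -2.8, -3.3
Mean of differences = 0.3429
Numerator Σ(Δx_t−Δx̄)(Δx_{t+1}−Δx̄) = -31.5147
Denominator Σ(Δx_t−Δx̄)² = 129.1971
r_1(Δx) = -31.5147 / 129.1971 = -0.244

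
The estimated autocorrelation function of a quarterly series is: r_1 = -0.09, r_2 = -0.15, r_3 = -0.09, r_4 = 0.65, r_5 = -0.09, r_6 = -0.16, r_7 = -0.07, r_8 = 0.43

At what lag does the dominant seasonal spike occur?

The largest autocorrelation is r_4 = 0.65, with a weaker echo at lag 8 (0.43); the remaining lags stay at or below -0.07.
The dominant spike at lag 4 indicates a seasonal period of 4.

4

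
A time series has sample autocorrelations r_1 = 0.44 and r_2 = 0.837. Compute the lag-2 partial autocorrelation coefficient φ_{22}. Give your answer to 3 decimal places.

φ_{22} = (r_2 − r_1²) / (1 − r_1²)
r_1² = (0.44)² = 0.1936
Numerator = 0.837 − 0.1936 = 0.6434; denominator = 1 − 0.1936 = 0.8064
φ_{22} = 0.6434 / 0.8064 = 0.798

0.798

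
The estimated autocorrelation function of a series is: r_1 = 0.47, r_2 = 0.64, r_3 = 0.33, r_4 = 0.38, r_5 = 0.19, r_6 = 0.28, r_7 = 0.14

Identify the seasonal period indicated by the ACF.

2

The largest autocorrelation is r_2 = 0.64; the remaining lags stay at or below 0.47.
The dominant spike at lag 2 indicates a seasonal period of 2.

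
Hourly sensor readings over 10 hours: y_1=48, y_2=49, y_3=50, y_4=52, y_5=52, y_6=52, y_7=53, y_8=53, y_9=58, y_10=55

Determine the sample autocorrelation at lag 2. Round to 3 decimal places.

Mean ȳ = (48 + 49 + 50 + 52 + 52 + 52 + 53 + 53 + 58 + 55)/10 = 52.2000
Numerator Σ_{t=1}^{8}(y_t−ȳ)(y_{t+2}−ȳ) = 16.9200
Denominator Σ(y_t−ȳ)² = 75.6000
r_2 = 16.9200 / 75.6000 = 0.224

0.224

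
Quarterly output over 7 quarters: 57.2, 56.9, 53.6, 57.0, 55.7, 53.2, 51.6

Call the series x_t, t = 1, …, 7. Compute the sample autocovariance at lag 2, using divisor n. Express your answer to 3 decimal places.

-0.897

Mean x̄ = (57.2 + 56.9 + 53.6 + 57.0 + 55.7 + 53.2 + 51.6)/7 = 55.0286
Σ_{t=1}^{5}(x_t−x̄)(x_{t+2}−x̄) = -6.2788
γ_2 = -6.2788 / 7 = -0.897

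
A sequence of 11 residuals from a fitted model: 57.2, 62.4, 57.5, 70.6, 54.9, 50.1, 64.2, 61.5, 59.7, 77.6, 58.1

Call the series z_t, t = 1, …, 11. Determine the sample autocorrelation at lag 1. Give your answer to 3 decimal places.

-0.248

Mean z̄ = (57.2 + 62.4 + 57.5 + 70.6 + 54.9 + 50.1 + 64.2 + 61.5 + 59.7 + 77.6 + 58.1)/11 = 61.2545
Numerator Σ_{t=1}^{10}(z_t−z̄)(z_{t+1}−z̄) = -142.0230
Denominator Σ(z_t−z̄)² = 572.2673
r_1 = -142.0230 / 572.2673 = -0.248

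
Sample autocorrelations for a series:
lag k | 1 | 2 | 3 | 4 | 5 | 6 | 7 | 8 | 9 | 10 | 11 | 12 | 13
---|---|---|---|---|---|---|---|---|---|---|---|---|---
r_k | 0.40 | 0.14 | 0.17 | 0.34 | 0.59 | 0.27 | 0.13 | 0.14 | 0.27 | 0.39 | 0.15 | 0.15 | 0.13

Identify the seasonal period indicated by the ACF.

5

The largest autocorrelation is r_5 = 0.59; the remaining lags stay at or below 0.40. The elevated value at lag 1 (0.40), dropping to 0.14 at lag 2, reflects decaying short-term dependence rather than seasonality.
The dominant spike at lag 5 indicates a seasonal period of 5.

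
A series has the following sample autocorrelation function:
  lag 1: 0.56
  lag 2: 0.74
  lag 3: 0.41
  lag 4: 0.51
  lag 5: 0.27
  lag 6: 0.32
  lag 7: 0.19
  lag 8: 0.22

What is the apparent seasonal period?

2

The largest autocorrelation is r_2 = 0.74; the remaining lags stay at or below 0.56.
The dominant spike at lag 2 indicates a seasonal period of 2.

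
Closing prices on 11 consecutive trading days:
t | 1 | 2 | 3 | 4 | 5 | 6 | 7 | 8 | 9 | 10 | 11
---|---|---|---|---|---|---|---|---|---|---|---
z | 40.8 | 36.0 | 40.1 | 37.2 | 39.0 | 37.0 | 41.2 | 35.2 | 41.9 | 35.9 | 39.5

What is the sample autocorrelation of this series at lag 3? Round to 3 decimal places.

-0.487

Mean z̄ = (40.8 + 36.0 + 40.1 + 37.2 + 39.0 + 37.0 + 41.2 + 35.2 + 41.9 + 35.9 + 39.5)/11 = 38.5273
Numerator Σ_{t=1}^{8}(z_t−z̄)(z_{t+3}−z̄) = -27.1431
Denominator Σ(z_t−z̄)² = 55.7818
r_3 = -27.1431 / 55.7818 = -0.487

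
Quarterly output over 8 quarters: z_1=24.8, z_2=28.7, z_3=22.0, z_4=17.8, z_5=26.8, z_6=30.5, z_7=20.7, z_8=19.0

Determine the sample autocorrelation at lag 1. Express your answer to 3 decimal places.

Mean z̄ = (24.8 + 28.7 + 22.0 + 17.8 + 26.8 + 30.5 + 20.7 + 19.0)/8 = 23.7875
Σ(z_t−z̄)(z_{t+1}−z̄) = (4.9739) + (-8.7811) + (10.7027) + (-18.0373) + (20.2214) + (-20.7248) + (14.7814) = 3.1361
Denominator Σ(z_t−z̄)² = 150.7888
r_1 = 3.1361 / 150.7888 = 0.021

0.021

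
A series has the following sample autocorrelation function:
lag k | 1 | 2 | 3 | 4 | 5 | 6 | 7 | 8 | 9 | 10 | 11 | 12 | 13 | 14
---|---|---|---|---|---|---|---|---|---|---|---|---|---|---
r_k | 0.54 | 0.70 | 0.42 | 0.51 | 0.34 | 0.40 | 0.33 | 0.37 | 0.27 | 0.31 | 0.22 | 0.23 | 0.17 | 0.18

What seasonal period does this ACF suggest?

2

The largest autocorrelation is r_2 = 0.70; the remaining lags stay at or below 0.54.
The dominant spike at lag 2 indicates a seasonal period of 2.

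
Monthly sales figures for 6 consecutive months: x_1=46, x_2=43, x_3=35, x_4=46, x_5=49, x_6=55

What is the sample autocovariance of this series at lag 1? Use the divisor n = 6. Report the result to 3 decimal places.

9.370

Mean x̄ = (46 + 43 + 35 + 46 + 49 + 55)/6 = 45.6667
Σ_{t=1}^{5}(x_t−x̄)(x_{t+1}−x̄) = 56.2222
γ_1 = 56.2222 / 6 = 9.370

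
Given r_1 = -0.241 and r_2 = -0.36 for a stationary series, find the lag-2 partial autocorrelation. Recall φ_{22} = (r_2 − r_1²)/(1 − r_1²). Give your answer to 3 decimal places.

-0.444

φ_{22} = (r_2 − r_1²) / (1 − r_1²)
r_1² = (-0.241)² = 0.058081
Numerator = -0.36 − 0.0581 = -0.4181; denominator = 1 − 0.0581 = 0.9419
φ_{22} = -0.4181 / 0.9419 = -0.444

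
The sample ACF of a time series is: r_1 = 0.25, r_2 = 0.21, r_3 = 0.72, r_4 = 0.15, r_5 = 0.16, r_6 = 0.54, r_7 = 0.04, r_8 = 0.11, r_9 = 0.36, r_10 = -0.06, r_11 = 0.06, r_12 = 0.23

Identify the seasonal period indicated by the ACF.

The largest autocorrelation is r_3 = 0.72, with weaker echoes at lags 6 (0.54) and 9 (0.36); the remaining lags stay at or below 0.25. The elevated value at lag 1 (0.25), dropping to 0.21 at lag 2, reflects decaying short-term dependence rather than seasonality.
The dominant spike at lag 3 indicates a seasonal period of 3.

3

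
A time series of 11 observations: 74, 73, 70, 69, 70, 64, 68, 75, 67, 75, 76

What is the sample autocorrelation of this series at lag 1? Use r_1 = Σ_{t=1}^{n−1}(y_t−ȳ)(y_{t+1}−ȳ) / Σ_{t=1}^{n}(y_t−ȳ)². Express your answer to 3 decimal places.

Mean ȳ = (74 + 73 + 70 + 69 + 70 + 64 + 68 + 75 + 67 + 75 + 76)/11 = 71.0000
Numerator Σ_{t=1}^{10}(y_t−ȳ)(y_{t+1}−ȳ) = 12.0000
Denominator Σ(y_t−ȳ)² = 150.0000
r_1 = 12.0000 / 150.0000 = 0.080

0.080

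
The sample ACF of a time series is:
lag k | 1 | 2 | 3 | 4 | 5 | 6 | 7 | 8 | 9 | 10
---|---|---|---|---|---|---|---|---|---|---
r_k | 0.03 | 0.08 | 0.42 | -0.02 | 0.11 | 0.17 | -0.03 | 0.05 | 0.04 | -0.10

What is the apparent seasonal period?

The largest autocorrelation is r_3 = 0.42, with a weaker echo at lag 6 (0.17); the remaining lags stay at or below 0.11.
The dominant spike at lag 3 indicates a seasonal period of 3.

3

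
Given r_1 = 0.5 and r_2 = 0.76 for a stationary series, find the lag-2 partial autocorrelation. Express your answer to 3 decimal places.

0.680

φ_{22} = (r_2 − r_1²) / (1 − r_1²)
r_1² = (0.5)² = 0.25
Numerator = 0.76 − 0.2500 = 0.5100; denominator = 1 − 0.2500 = 0.7500
φ_{22} = 0.5100 / 0.7500 = 0.680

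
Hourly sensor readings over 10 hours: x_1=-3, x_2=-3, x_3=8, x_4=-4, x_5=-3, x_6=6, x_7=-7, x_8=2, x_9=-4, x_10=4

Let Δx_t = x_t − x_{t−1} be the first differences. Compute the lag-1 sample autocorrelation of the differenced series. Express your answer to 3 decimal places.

First differences Δx: 0, 11, -12, 1, 9, -13, 9, -6, 8
Mean of differences = 0.7778
Numerator Σ(Δx_t−Δx̄)(Δx_{t+1}−Δx̄) = -470.8272
Denominator Σ(Δx_t−Δx̄)² = 691.5556
r_1(Δx) = -470.8272 / 691.5556 = -0.681

-0.681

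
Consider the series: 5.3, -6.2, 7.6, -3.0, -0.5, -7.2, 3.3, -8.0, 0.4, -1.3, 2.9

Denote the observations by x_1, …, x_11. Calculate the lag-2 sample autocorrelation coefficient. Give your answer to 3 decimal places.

Mean x̄ = (5.3 − 6.2 + 7.6 − 3.0 − 0.5 − 7.2 + 3.3 − 8.0 + 0.4 − 1.3 + 2.9)/11 = -0.6091
Numerator Σ_{t=1}^{9}(x_t−x̄)(x_{t+2}−x̄) = 140.2607
Denominator Σ(x_t−x̄)² = 266.4491
r_2 = 140.2607 / 266.4491 = 0.526

0.526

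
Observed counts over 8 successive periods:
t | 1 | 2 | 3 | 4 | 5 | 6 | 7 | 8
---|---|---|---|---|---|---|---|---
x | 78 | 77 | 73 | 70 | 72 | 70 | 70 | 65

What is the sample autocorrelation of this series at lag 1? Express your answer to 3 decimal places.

Mean x̄ = (78 + 77 + 73 + 70 + 72 + 70 + 70 + 65)/8 = 71.8750
Deviations from mean: 6.1250, 5.1250, 1.1250, -1.8750, 0.1250, -1.8750, -1.8750, -6.8750
Σ(x_t−x̄)(x_{t+1}−x̄) = (31.3906) + (5.7656) + (-2.1094) + (-0.2344) + (-0.2344) + (3.5156) + (12.8906) = 50.9844
Denominator Σ(x_t−x̄)² = 122.8750
r_1 = 50.9844 / 122.8750 = 0.415

0.415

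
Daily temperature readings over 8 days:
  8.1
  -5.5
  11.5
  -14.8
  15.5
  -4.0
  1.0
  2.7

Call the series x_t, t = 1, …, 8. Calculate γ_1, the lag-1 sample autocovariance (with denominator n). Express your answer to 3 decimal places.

Mean x̄ = (8.1 − 5.5 + 11.5 − 14.8 + 15.5 − 4.0 + 1.0 + 2.7)/8 = 1.8125
Σ_{t=1}^{7}(x_t−x̄)(x_{t+1}−x̄) = -580.6914
γ_1 = -580.6914 / 8 = -72.586

-72.586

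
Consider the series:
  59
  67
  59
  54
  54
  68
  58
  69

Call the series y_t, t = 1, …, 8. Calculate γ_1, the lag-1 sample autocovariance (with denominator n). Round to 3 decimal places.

-6.875

Mean ȳ = (59 + 67 + 59 + 54 + 54 + 68 + 58 + 69)/8 = 61.0000
Σ_{t=1}^{7}(y_t−ȳ)(y_{t+1}−ȳ) = -55.0000
γ_1 = -55.0000 / 8 = -6.875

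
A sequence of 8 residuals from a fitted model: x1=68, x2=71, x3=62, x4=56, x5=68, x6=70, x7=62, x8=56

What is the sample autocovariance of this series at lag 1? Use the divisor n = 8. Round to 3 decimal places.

3.170

Mean x̄ = (68 + 71 + 62 + 56 + 68 + 70 + 62 + 56)/8 = 64.1250
Σ_{t=1}^{7}(x_t−x̄)(x_{t+1}−x̄) = 25.3594
γ_1 = 25.3594 / 8 = 3.170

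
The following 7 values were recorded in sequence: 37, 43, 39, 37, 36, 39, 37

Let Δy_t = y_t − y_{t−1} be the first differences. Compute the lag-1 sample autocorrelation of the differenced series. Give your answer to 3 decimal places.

First differences Δy: 6, -4, -2, -1, 3, -2
Mean of differences = 0.0000
Numerator Σ(Δy_t−Δȳ)(Δy_{t+1}−Δȳ) = -23.0000
Denominator Σ(Δy_t−Δȳ)² = 70.0000
r_1(Δy) = -23.0000 / 70.0000 = -0.329

-0.329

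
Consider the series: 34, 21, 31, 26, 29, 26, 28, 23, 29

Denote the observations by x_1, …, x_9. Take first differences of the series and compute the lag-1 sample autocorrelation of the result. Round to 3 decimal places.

-0.666

First differences Δx: -13, 10, -5, 3, -3, 2, -5, 6
Mean of differences = -0.6250
Numerator Σ(Δx_t−Δx̄)(Δx_{t+1}−Δx̄) = -249.1406
Denominator Σ(Δx_t−Δx̄)² = 373.8750
r_1(Δx) = -249.1406 / 373.8750 = -0.666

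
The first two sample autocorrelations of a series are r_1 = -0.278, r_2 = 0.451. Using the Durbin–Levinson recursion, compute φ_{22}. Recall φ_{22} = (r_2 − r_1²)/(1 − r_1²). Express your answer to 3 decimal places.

0.405

φ_{22} = (r_2 − r_1²) / (1 − r_1²)
r_1² = (-0.278)² = 0.077284
Numerator = 0.451 − 0.0773 = 0.3737; denominator = 1 − 0.0773 = 0.9227
φ_{22} = 0.3737 / 0.9227 = 0.405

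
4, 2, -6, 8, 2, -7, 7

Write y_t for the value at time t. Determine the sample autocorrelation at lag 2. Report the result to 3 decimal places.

Mean ȳ = (4 + 2 − 6 + 8 + 2 − 7 + 7)/7 = 1.4286
Numerator Σ_{t=1}^{5}(y_t−ȳ)(y_{t+2}−ȳ) = -71.7959
Denominator Σ(y_t−ȳ)² = 207.7143
r_2 = -71.7959 / 207.7143 = -0.346

-0.346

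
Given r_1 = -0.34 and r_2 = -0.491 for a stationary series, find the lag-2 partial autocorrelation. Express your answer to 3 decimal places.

-0.686

φ_{22} = (r_2 − r_1²) / (1 − r_1²)
r_1² = (-0.34)² = 0.1156
Numerator = -0.491 − 0.1156 = -0.6066; denominator = 1 − 0.1156 = 0.8844
φ_{22} = -0.6066 / 0.8844 = -0.686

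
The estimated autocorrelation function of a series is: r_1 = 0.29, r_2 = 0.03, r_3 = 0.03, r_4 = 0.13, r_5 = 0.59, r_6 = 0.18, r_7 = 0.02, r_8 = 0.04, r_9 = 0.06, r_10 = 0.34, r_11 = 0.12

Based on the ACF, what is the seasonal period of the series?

5

The largest autocorrelation is r_5 = 0.59, with a weaker echo at lag 10 (0.34); the remaining lags stay at or below 0.29. The elevated value at lag 1 (0.29), dropping to 0.03 at lag 2, reflects decaying short-term dependence rather than seasonality.
The dominant spike at lag 5 indicates a seasonal period of 5.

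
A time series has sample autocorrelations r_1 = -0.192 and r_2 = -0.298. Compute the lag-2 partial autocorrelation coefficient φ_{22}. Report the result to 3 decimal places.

φ_{22} = (r_2 − r_1²) / (1 − r_1²)
r_1² = (-0.192)² = 0.036864
Numerator = -0.298 − 0.0369 = -0.3349; denominator = 1 − 0.0369 = 0.9631
φ_{22} = -0.3349 / 0.9631 = -0.348

-0.348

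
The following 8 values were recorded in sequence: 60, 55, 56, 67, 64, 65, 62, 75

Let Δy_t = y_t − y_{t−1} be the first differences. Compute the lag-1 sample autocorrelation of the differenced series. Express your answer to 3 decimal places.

First differences Δy: -5, 1, 11, -3, 1, -3, 13
Mean of differences = 2.1429
Numerator Σ(Δy_t−Δȳ)(Δy_{t+1}−Δȳ) = -91.5918
Denominator Σ(Δy_t−Δȳ)² = 302.8571
r_1(Δy) = -91.5918 / 302.8571 = -0.302

-0.302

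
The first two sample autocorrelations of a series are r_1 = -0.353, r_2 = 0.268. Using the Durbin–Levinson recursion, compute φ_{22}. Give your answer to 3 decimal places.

0.164

φ_{22} = (r_2 − r_1²) / (1 − r_1²)
r_1² = (-0.353)² = 0.124609
Numerator = 0.268 − 0.1246 = 0.1434; denominator = 1 − 0.1246 = 0.8754
φ_{22} = 0.1434 / 0.8754 = 0.164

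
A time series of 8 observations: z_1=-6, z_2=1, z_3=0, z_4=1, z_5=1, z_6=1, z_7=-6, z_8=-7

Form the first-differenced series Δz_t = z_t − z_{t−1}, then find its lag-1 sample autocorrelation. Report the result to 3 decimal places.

-0.020

First differences Δz: 7, -1, 1, 0, 0, -7, -1
Mean of differences = -0.1429
Numerator Σ(Δz_t−Δz̄)(Δz_{t+1}−Δz̄) = -2.0204
Denominator Σ(Δz_t−Δz̄)² = 100.8571
r_1(Δz) = -2.0204 / 100.8571 = -0.020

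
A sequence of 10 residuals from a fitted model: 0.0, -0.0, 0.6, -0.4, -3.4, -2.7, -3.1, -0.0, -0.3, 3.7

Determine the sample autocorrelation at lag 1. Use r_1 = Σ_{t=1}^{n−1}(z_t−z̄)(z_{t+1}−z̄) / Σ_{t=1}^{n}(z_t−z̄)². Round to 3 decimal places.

Mean z̄ = (0.0 − 0.0 + 0.6 − 0.4 − 3.4 − 2.7 − 3.1 − 0.0 − 0.3 + 3.7)/10 = -0.5600
Numerator Σ_{t=1}^{9}(z_t−z̄)(z_{t+1}−z̄) = 12.0384
Denominator Σ(z_t−z̄)² = 39.6240
r_1 = 12.0384 / 39.6240 = 0.304

0.304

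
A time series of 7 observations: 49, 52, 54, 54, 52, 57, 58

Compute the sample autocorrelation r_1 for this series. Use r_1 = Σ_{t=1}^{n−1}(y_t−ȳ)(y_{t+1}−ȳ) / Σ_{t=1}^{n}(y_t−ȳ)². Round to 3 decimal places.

Mean ȳ = (49 + 52 + 54 + 54 + 52 + 57 + 58)/7 = 53.7143
Deviations from mean: -4.7143, -1.7143, 0.2857, 0.2857, -1.7143, 3.2857, 4.2857
Σ(y_t−ȳ)(y_{t+1}−ȳ) = (8.0816) + (-0.4898) + (0.0816) + (-0.4898) + (-5.6327) + (14.0816) = 15.6327
Denominator Σ(y_t−ȳ)² = 57.4286
r_1 = 15.6327 / 57.4286 = 0.272

0.272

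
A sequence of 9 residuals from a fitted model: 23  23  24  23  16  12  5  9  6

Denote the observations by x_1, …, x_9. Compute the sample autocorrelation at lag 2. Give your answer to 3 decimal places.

0.433

Mean x̄ = (23 + 23 + 24 + 23 + 16 + 12 + 5 + 9 + 6)/9 = 15.6667
Numerator Σ_{t=1}^{7}(x_t−x̄)(x_{t+2}−x̄) = 214.7778
Denominator Σ(x_t−x̄)² = 496.0000
r_2 = 214.7778 / 496.0000 = 0.433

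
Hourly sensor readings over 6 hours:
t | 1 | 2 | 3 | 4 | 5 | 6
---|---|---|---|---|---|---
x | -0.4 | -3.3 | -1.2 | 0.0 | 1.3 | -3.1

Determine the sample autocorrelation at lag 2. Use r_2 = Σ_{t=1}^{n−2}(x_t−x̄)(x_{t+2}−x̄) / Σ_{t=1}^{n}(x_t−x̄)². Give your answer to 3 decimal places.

Mean x̄ = (-0.4 − 3.3 − 1.2 + 0.0 + 1.3 − 3.1)/6 = -1.1167
Numerator Σ_{t=1}^{4}(x_t−x̄)(x_{t+2}−x̄) = -4.9139
Denominator Σ(x_t−x̄)² = 16.3083
r_2 = -4.9139 / 16.3083 = -0.301

-0.301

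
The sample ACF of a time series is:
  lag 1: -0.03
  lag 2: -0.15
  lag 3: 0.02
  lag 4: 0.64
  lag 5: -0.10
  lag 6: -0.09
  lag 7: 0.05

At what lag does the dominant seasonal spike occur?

4

The largest autocorrelation is r_4 = 0.64; the remaining lags stay at or below 0.05.
The dominant spike at lag 4 indicates a seasonal period of 4.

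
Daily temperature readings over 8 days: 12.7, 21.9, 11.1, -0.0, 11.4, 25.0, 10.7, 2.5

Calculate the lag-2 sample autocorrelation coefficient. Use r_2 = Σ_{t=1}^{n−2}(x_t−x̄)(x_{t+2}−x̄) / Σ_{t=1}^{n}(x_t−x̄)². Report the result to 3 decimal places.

-0.788

Mean x̄ = (12.7 + 21.9 + 11.1 − 0.0 + 11.4 + 25.0 + 10.7 + 2.5)/8 = 11.9125
Deviations from mean: 0.7875, 9.9875, -0.8125, -11.9125, -0.5125, 13.0875, -1.2125, -9.4125
Σ(x_t−x̄)(x_{t+2}−x̄) = (-0.6398) + (-118.9761) + (0.4164) + (-155.9048) + (0.6214) + (-123.1861) = -397.6691
Denominator Σ(x_t−x̄)² = 504.5488
r_2 = -397.6691 / 504.5488 = -0.788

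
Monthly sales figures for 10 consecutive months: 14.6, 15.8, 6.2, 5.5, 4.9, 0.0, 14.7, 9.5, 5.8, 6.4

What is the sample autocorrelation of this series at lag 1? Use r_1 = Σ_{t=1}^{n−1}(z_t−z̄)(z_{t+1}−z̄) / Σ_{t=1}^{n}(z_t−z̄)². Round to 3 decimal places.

0.131

Mean z̄ = (14.6 + 15.8 + 6.2 + 5.5 + 4.9 + 0.0 + 14.7 + 9.5 + 5.8 + 6.4)/10 = 8.3400
Numerator Σ_{t=1}^{9}(z_t−z̄)(z_{t+1}−z̄) = 31.5884
Denominator Σ(z_t−z̄)² = 240.8840
r_1 = 31.5884 / 240.8840 = 0.131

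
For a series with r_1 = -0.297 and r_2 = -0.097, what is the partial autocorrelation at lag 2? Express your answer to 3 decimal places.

φ_{22} = (r_2 − r_1²) / (1 − r_1²)
r_1² = (-0.297)² = 0.088209
Numerator = -0.097 − 0.0882 = -0.1852; denominator = 1 − 0.0882 = 0.9118
φ_{22} = -0.1852 / 0.9118 = -0.203

-0.203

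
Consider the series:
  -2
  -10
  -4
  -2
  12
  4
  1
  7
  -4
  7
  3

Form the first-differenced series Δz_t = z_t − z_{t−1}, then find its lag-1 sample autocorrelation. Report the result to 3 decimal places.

First differences Δz: -8, 6, 2, 14, -8, -3, 6, -11, 11, -4
Mean of differences = 0.5000
Numerator Σ(Δz_t−Δz̄)(Δz_{t+1}−Δz̄) = -353.7500
Denominator Σ(Δz_t−Δz̄)² = 664.5000
r_1(Δz) = -353.7500 / 664.5000 = -0.532

-0.532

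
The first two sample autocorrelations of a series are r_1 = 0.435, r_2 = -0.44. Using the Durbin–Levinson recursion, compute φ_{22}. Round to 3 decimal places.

φ_{22} = (r_2 − r_1²) / (1 − r_1²)
r_1² = (0.435)² = 0.189225
Numerator = -0.44 − 0.1892 = -0.6292; denominator = 1 − 0.1892 = 0.8108
φ_{22} = -0.6292 / 0.8108 = -0.776

-0.776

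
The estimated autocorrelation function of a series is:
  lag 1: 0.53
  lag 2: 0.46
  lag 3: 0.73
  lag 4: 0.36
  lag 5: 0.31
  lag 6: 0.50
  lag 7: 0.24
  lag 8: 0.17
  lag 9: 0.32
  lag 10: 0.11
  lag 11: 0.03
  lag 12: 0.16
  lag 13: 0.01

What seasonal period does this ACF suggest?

The largest autocorrelation is r_3 = 0.73; the remaining lags stay at or below 0.53. The elevated value at lag 1 (0.53), dropping to 0.46 at lag 2, reflects decaying short-term dependence rather than seasonality.
The dominant spike at lag 3 indicates a seasonal period of 3.

3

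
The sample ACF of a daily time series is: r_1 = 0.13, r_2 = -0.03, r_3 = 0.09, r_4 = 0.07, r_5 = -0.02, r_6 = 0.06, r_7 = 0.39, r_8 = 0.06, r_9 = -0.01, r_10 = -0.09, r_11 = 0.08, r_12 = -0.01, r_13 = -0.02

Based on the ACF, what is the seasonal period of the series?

7

The largest autocorrelation is r_7 = 0.39; the remaining lags stay at or below 0.13.
The dominant spike at lag 7 indicates a seasonal period of 7.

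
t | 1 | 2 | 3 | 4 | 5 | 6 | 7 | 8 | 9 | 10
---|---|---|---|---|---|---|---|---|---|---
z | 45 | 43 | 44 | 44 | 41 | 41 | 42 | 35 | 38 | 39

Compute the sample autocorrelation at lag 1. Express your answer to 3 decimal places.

0.468

Mean z̄ = (45 + 43 + 44 + 44 + 41 + 41 + 42 + 35 + 38 + 39)/10 = 41.2000
Numerator Σ_{t=1}^{9}(z_t−z̄)(z_{t+1}−z̄) = 40.9600
Denominator Σ(z_t−z̄)² = 87.6000
r_1 = 40.9600 / 87.6000 = 0.468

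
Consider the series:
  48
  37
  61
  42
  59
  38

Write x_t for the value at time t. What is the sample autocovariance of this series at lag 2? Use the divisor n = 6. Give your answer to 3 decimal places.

45.333

Mean x̄ = (48 + 37 + 61 + 42 + 59 + 38)/6 = 47.5000
Σ_{t=1}^{4}(x_t−x̄)(x_{t+2}−x̄) = 272.0000
γ_2 = 272.0000 / 6 = 45.333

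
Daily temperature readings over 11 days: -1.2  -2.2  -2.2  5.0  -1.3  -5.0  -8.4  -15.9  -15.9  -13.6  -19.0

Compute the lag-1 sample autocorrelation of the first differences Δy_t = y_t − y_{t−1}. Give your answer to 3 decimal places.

-0.112

First differences Δy: -1.0, 0.0, 7.2, -6.3, -3.7, -3.4, -7.5, 0.0, 2.3, -5.4
Mean of differences = -1.7800
Numerator Σ(Δy_t−Δȳ)(Δy_{t+1}−Δȳ) = -19.8504
Denominator Σ(Δy_t−Δȳ)² = 176.7960
r_1(Δy) = -19.8504 / 176.7960 = -0.112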